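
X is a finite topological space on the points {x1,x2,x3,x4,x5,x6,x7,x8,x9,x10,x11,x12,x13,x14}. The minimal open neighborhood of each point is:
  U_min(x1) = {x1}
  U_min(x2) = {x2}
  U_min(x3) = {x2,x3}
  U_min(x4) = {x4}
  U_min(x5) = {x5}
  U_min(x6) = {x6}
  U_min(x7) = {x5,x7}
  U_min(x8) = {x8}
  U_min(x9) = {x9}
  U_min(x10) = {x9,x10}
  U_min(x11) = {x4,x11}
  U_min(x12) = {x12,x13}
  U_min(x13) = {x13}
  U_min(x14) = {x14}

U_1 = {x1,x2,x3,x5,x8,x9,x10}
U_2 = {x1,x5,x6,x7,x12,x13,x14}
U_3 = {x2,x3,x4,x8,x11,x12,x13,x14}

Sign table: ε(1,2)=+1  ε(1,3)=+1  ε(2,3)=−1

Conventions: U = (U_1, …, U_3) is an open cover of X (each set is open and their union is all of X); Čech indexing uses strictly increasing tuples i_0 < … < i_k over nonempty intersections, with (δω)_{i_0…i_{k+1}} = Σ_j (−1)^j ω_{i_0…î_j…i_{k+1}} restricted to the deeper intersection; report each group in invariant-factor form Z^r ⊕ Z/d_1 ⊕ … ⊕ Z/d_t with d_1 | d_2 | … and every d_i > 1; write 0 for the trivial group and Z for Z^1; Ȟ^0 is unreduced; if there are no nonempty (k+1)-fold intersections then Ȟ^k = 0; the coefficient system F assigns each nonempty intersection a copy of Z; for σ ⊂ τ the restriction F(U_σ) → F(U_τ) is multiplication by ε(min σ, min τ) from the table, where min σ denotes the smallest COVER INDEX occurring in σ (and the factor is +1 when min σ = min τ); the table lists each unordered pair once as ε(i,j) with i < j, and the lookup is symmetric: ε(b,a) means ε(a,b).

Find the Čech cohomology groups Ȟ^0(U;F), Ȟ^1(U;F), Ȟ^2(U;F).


Ȟ^0 = 0, Ȟ^1 = Z/2, Ȟ^2 = 0

nonempty intersections:
  U12={x1,x5} U13={x2,x3,x8} U23={x12,x13,x14}
C dims 3,3; δ0: rk 3, SNF 1^2·2
Ȟ^0: (3−3)−0=0 ⇒ 0
Ȟ^1: (3−0)−3=0 plus torsion [2] ⇒ Z/2
Ȟ^2: (0−0)−0=0 ⇒ 0


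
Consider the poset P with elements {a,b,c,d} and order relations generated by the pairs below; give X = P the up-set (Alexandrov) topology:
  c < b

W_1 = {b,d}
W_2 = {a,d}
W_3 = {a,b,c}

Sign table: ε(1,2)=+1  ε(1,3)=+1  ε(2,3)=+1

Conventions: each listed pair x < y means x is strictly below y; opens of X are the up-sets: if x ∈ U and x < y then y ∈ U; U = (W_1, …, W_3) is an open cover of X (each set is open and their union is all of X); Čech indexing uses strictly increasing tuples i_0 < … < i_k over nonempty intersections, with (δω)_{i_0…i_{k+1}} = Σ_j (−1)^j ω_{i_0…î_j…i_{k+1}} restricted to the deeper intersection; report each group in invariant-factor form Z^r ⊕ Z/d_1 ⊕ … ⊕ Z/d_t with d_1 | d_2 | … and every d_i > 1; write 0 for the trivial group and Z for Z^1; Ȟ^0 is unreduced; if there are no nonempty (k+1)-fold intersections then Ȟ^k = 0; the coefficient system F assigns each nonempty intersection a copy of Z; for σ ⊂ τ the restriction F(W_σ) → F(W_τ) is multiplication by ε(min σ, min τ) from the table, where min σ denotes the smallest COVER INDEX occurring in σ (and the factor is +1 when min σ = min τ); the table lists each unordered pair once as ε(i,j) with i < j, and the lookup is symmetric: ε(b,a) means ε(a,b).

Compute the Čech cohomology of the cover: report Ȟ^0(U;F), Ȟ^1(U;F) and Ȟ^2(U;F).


Ȟ^0 ≅ Z; Ȟ^1 ≅ Z; Ȟ^2 ≅ 0

cover nerve:
  W12={d} W13={b} W23={a}
C dims 3,3; δ0: rk 2, SNF 1^2
Ȟ^0: (3−2)−0=1 ⇒ Z
Ȟ^1: (3−0)−2=1 ⇒ Z
Ȟ^2: (0−0)−0=0 ⇒ 0


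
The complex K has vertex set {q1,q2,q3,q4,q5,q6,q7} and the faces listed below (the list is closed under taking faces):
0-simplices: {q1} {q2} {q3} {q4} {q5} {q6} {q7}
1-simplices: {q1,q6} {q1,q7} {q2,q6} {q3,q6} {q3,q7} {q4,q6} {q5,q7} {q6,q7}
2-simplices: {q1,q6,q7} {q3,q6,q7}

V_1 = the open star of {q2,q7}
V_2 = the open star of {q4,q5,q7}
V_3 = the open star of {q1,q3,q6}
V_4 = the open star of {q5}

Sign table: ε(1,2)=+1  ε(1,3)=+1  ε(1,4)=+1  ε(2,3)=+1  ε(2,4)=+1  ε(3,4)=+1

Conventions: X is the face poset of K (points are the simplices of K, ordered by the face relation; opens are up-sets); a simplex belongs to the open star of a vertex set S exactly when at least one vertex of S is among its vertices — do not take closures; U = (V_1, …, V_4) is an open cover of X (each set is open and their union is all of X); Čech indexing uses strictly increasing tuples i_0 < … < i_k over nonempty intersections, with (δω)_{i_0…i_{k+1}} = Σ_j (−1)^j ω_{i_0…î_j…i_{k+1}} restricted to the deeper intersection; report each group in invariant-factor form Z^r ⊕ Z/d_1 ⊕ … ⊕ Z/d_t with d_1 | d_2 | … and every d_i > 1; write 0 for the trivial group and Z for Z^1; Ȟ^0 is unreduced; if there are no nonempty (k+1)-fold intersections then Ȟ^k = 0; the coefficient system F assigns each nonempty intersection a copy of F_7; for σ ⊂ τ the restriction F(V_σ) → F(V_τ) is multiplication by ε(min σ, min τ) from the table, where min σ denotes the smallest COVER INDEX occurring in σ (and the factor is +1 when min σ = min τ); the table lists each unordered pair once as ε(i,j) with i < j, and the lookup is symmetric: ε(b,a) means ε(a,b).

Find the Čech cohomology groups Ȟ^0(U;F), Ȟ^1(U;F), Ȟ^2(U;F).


Ȟ^0 = Z/7,  Ȟ^1 = 0,  Ȟ^2 = 0

nonempty overlaps:
  V1={{q2},{q7},{q1,q7},{q2,q6},{q3,q7},{q5,q7},{q6,q7},{q1,q6,q7},{q3,q6,q7}} V2={{q4},{q5},{q7},{q1,q7},{q3,q7},{q4,q6},{q5,q7},{q6,q7},{q1,q6,q7},{q3,q6,q7}} V3={{q1},{q3},{q6},{q1,q6},{q1,q7},{q2,q6},{q3,q6},{q3,q7},{q4,q6},{q6,q7},{q1,q6,q7},{q3,q6,q7}} V4={{q5},{q5,q7}}
  V12={{q7},{q1,q7},{q3,q7},{q5,q7},{q6,q7},{q1,q6,q7},{q3,q6,q7}} V13={{q1,q7},{q2,q6},{q3,q7},{q6,q7},{q1,q6,q7},{q3,q6,q7}} V14={{q5,q7}} V23={{q1,q7},{q3,q7},{q4,q6},{q6,q7},{q1,q6,q7},{q3,q6,q7}} V24={{q5},{q5,q7}}
  V123={{q1,q7},{q3,q7},{q6,q7},{q1,q6,q7},{q3,q6,q7}} V124={{q5,q7}}
C dims 4,5,2; δ0: rk_F7 3; δ1: rk_F7 2
degree 0: 4−3−0 = 1 → Ȟ^0 ≅ Z/7
degree 1: 5−2−3 = 0 → Ȟ^1 ≅ 0
degree 2: 2−0−2 = 0 → Ȟ^2 ≅ 0


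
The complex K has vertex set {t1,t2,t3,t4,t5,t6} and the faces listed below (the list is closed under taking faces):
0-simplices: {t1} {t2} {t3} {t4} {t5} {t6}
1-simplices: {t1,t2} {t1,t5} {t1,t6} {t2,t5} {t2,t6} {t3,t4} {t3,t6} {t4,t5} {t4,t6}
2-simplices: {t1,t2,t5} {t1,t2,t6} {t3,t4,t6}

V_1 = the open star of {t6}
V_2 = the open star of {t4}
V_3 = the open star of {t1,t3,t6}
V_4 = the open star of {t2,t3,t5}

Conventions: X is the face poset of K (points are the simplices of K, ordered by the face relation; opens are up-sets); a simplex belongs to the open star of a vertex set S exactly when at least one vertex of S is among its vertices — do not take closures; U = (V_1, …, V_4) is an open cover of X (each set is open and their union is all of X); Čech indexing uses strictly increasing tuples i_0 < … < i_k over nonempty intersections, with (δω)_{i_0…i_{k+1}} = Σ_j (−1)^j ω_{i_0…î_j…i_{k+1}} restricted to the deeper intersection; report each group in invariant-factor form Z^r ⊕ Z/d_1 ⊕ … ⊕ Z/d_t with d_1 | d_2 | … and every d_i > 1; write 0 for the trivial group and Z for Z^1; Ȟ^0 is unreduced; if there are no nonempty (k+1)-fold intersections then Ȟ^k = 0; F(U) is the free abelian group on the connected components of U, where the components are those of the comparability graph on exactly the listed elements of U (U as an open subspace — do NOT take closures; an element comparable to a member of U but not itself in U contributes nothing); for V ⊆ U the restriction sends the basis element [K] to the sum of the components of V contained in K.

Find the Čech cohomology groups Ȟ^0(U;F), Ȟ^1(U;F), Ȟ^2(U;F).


Ȟ^0 = Z, Ȟ^1 = Z, Ȟ^2 = 0

nonempty intersections:
  V1={{t6},{t1,t6},{t2,t6},{t3,t6},{t4,t6},{t1,t2,t6},{t3,t4,t6}} V2={{t4},{t3,t4},{t4,t5},{t4,t6},{t3,t4,t6}} V3={{t1},{t3},{t6},{t1,t2},{t1,t5},{t1,t6},{t2,t6},{t3,t4},{t3,t6},{t4,t6},{t1,t2,t5},{t1,t2,t6},{t3,t4,t6}} V4={{t2},{t3},{t5},{t1,t2},{t1,t5},{t2,t5},{t2,t6},{t3,t4},{t3,t6},{t4,t5},{t1,t2,t5},{t1,t2,t6},{t3,t4,t6}}
  V12={{t4,t6},{t3,t4,t6}} V13={{t6},{t1,t6},{t2,t6},{t3,t6},{t4,t6},{t1,t2,t6},{t3,t4,t6}} V14={{t2,t6},{t3,t6},{t1,t2,t6},{t3,t4,t6}} V23={{t3,t4},{t4,t6},{t3,t4,t6}} V24={{t3,t4},{t4,t5},{t3,t4,t6}} V34={{t3},{t1,t2},{t1,t5},{t2,t6},{t3,t4},{t3,t6},{t1,t2,t5},{t1,t2,t6},{t3,t4,t6}}
  V123={{t4,t6},{t3,t4,t6}} V124={{t3,t4,t6}} V134={{t2,t6},{t3,t6},{t1,t2,t6},{t3,t4,t6}} V234={{t3,t4},{t3,t4,t6}}
  V1234={{t3,t4,t6}}
components per intersection:
  V1: {{t6},{t1,t6},{t2,t6},{t3,t6},{t4,t6},{t1,t2,t6},{t3,t4,t6}}
  V2: {{t4},{t3,t4},{t4,t5},{t4,t6},{t3,t4,t6}}
  V3: {{t1},{t3},{t6},{t1,t2},{t1,t5},{t1,t6},{t2,t6},{t3,t4},{t3,t6},{t4,t6},{t1,t2,t5},{t1,t2,t6},{t3,t4,t6}}
  V4: {{t2},{t5},{t1,t2},{t1,t5},{t2,t5},{t2,t6},{t4,t5},{t1,t2,t5},{t1,t2,t6}} {{t3},{t3,t4},{t3,t6},{t3,t4,t6}}
  V12: {{t4,t6},{t3,t4,t6}}
  V13: {{t6},{t1,t6},{t2,t6},{t3,t6},{t4,t6},{t1,t2,t6},{t3,t4,t6}}
  V14: {{t2,t6},{t1,t2,t6}} {{t3,t6},{t3,t4,t6}}
  V23: {{t3,t4},{t4,t6},{t3,t4,t6}}
  V24: {{t3,t4},{t3,t4,t6}} {{t4,t5}}
  V34: {{t3},{t3,t4},{t3,t6},{t3,t4,t6}} {{t1,t2},{t1,t5},{t2,t6},{t1,t2,t5},{t1,t2,t6}}
  V123: {{t4,t6},{t3,t4,t6}}
  V124: {{t3,t4,t6}}
  V134: {{t2,t6},{t1,t2,t6}} {{t3,t6},{t3,t4,t6}}
  V234: {{t3,t4},{t3,t4,t6}}
  V1234: {{t3,t4,t6}}
C dims 5,9,5,1; δ0: rk 4, SNF 1^4; δ1: rk 4, SNF 1^4; δ2: rk 1, SNF 1^1
Ȟ^0: (5−4)−0=1 ⇒ Z
Ȟ^1: (9−4)−4=1 ⇒ Z
Ȟ^2: (5−1)−4=0 ⇒ 0


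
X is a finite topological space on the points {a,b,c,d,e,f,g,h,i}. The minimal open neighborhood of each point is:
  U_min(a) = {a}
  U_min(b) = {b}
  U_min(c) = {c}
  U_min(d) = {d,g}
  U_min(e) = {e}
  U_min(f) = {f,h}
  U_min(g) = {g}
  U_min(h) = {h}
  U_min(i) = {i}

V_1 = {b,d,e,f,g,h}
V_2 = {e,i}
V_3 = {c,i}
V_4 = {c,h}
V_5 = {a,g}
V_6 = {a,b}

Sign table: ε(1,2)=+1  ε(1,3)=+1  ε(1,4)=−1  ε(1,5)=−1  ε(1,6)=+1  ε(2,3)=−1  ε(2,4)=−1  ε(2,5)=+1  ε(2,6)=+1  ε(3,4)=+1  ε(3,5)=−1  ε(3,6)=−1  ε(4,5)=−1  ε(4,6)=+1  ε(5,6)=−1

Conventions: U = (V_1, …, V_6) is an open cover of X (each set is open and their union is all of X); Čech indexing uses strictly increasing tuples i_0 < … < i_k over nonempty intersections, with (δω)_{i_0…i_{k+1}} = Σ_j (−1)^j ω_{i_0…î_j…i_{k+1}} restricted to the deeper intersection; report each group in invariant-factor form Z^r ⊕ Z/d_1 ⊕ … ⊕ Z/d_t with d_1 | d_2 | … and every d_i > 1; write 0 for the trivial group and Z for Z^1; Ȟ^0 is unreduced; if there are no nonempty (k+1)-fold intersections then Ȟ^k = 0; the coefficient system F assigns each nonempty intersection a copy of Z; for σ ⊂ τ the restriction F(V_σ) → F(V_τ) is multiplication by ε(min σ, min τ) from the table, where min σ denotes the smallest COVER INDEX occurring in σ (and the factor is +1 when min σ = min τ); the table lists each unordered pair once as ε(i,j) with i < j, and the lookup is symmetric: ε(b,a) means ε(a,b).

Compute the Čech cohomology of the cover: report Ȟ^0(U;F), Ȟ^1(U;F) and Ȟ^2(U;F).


Ȟ^0 ≅ Z,  Ȟ^1 ≅ Z^2,  Ȟ^2 ≅ 0

nonempty overlaps:
  V12={e} V14={h} V15={g} V16={b} V23={i} V34={c} V56={a}
C dims 6,7; δ0: rk 5, SNF 1^5
degree 0: 6−5−0 = 1 → Ȟ^0 ≅ Z
degree 1: 7−0−5 = 2 → Ȟ^1 ≅ Z^2
degree 2: 0−0−0 = 0 → Ȟ^2 ≅ 0


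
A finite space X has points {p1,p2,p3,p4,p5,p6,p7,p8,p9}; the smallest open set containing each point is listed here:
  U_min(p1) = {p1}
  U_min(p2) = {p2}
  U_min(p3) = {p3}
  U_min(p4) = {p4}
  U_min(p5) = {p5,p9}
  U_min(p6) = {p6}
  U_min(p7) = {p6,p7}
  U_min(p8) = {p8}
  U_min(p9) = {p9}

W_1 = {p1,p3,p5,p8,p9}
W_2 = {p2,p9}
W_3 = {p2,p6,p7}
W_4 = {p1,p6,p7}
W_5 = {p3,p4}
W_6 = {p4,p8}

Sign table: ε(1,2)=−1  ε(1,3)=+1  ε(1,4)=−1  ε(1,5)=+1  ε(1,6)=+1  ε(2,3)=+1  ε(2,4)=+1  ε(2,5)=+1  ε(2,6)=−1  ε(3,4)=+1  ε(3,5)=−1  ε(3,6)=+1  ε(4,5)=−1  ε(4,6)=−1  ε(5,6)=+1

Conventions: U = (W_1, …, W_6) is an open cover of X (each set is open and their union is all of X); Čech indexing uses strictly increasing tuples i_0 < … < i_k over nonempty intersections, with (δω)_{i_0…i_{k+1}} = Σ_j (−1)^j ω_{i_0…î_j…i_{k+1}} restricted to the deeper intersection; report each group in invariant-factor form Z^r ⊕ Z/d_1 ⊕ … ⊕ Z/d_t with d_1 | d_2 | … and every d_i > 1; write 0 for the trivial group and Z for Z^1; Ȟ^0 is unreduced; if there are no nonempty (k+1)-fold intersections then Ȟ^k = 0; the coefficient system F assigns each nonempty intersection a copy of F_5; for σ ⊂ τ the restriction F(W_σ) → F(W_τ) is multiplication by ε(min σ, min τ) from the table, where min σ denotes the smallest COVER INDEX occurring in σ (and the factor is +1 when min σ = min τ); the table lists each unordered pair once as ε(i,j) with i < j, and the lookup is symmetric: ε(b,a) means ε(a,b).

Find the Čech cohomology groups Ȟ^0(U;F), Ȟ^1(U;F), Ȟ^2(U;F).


Ȟ^0(U;F) ≅ Z/5; Ȟ^1(U;F) ≅ Z/5 ⊕ Z/5; Ȟ^2(U;F) ≅ 0

nerve simplices:
  W12={p9} W14={p1} W15={p3} W16={p8} W23={p2} W34={p6,p7} W56={p4}
C dims 6,7; δ0: rk_F5 5
degree 0: 6−5−0 = 1 → Ȟ^0 ≅ Z/5
degree 1: 7−0−5 = 2 → Ȟ^1 ≅ Z/5 ⊕ Z/5
degree 2: 0−0−0 = 0 → Ȟ^2 ≅ 0


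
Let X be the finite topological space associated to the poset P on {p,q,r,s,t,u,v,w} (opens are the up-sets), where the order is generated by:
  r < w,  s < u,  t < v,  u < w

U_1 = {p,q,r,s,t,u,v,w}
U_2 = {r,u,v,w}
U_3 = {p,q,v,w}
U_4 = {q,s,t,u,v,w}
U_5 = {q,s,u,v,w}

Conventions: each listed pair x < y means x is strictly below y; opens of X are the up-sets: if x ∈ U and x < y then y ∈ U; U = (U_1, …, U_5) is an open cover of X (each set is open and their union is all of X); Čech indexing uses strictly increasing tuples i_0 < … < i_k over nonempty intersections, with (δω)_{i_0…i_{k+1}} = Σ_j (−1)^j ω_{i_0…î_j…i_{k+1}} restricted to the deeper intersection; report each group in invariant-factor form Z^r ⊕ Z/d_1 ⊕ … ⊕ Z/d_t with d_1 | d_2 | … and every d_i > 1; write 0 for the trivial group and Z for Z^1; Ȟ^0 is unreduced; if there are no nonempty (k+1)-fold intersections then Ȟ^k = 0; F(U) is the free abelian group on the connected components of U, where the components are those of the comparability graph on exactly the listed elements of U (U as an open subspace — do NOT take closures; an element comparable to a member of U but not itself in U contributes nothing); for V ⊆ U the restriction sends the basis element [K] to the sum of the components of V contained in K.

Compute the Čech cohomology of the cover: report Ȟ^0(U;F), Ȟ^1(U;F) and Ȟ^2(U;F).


nonempty overlaps:
  U12={r,u,v,w} U13={p,q,v,w} U14={q,s,t,u,v,w} U15={q,s,u,v,w} U23={v,w} U24={u,v,w} U25={u,v,w} U34={q,v,w} U35={q,v,w} U45={q,s,u,v,w}
  U123={v,w} U124={u,v,w} U125={u,v,w} U134={q,v,w} U135={q,v,w} U145={q,s,u,v,w} U234={v,w} U235={v,w} U245={u,v,w} U345={q,v,w}
  U1234={v,w} U1235={v,w} U1245={u,v,w} U1345={q,v,w} U2345={v,w}
  U12345={v,w}
components per intersection:
  U1: {p} {q} {r,s,u,w} {t,v}
  U2: {r,u,w} {v}
  U3: {p} {q} {v} {w}
  U4: {q} {s,u,w} {t,v}
  U5: {q} {s,u,w} {v}
  U12: {r,u,w} {v}
  U13: {p} {q} {v} {w}
  U14: {q} {s,u,w} {t,v}
  U15: {q} {s,u,w} {v}
  U23: {v} {w}
  U24: {u,w} {v}
  U25: {u,w} {v}
  U34: {q} {v} {w}
  U35: {q} {v} {w}
  U45: {q} {s,u,w} {v}
  U123: {v} {w}
  U124: {u,w} {v}
  U125: {u,w} {v}
  U134: {q} {v} {w}
  U135: {q} {v} {w}
  U145: {q} {s,u,w} {v}
  U234: {v} {w}
  U235: {v} {w}
  U245: {u,w} {v}
  U345: {q} {v} {w}
  U1234: {v} {w}
  U1235: {v} {w}
  U1245: {u,w} {v}
  U1345: {q} {v} {w}
  U2345: {v} {w}
  U12345: {v} {w}
C dims 16,27,24,11; δ0: rk 12, SNF 1^12; δ1: rk 15, SNF 1^15; δ2: rk 9, SNF 1^9
degree 0: 16−12−0 = 4 → Ȟ^0 ≅ Z^4
degree 1: 27−15−12 = 0 → Ȟ^1 ≅ 0
degree 2: 24−9−15 = 0 → Ȟ^2 ≅ 0

Ȟ^0 = Z^4,  Ȟ^1 = 0,  Ȟ^2 = 0


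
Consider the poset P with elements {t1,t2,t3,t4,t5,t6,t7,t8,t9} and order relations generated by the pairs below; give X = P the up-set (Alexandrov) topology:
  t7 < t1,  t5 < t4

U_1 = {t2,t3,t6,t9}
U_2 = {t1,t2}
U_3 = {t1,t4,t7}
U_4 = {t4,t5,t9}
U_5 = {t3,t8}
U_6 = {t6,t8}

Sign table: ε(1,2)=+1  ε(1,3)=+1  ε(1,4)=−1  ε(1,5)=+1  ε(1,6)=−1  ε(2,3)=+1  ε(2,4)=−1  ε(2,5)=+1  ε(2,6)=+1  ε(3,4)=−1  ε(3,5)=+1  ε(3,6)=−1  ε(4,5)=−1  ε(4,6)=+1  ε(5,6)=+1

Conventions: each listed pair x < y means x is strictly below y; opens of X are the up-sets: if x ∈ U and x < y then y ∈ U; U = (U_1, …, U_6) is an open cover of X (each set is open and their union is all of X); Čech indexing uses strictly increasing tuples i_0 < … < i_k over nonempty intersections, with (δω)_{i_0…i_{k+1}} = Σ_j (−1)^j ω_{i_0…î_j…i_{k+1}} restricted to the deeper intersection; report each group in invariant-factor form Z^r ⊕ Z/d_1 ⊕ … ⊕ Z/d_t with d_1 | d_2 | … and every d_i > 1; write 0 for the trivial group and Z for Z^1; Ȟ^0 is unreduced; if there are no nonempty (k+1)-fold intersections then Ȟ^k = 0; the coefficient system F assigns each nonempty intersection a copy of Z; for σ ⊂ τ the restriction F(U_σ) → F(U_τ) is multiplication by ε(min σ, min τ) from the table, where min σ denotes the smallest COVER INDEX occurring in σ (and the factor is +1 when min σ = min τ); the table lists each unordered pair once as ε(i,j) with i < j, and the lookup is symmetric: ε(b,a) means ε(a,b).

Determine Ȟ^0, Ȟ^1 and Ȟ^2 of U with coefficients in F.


Ȟ^0 ≅ 0, Ȟ^1 ≅ Z ⊕ Z/2 and Ȟ^2 ≅ 0

nerve of the cover:
  U12={t2} U14={t9} U15={t3} U16={t6} U23={t1} U34={t4} U56={t8}
C dims 6,7; δ0: rk 6, SNF 1^5·2
Ȟ^0 = (6 − 6) − 0 = 0, so Ȟ^0 ≅ 0
Ȟ^1 = (7 − 0) − 6 = 1 plus torsion [2], so Ȟ^1 ≅ Z ⊕ Z/2
Ȟ^2 = (0 − 0) − 0 = 0, so Ȟ^2 ≅ 0


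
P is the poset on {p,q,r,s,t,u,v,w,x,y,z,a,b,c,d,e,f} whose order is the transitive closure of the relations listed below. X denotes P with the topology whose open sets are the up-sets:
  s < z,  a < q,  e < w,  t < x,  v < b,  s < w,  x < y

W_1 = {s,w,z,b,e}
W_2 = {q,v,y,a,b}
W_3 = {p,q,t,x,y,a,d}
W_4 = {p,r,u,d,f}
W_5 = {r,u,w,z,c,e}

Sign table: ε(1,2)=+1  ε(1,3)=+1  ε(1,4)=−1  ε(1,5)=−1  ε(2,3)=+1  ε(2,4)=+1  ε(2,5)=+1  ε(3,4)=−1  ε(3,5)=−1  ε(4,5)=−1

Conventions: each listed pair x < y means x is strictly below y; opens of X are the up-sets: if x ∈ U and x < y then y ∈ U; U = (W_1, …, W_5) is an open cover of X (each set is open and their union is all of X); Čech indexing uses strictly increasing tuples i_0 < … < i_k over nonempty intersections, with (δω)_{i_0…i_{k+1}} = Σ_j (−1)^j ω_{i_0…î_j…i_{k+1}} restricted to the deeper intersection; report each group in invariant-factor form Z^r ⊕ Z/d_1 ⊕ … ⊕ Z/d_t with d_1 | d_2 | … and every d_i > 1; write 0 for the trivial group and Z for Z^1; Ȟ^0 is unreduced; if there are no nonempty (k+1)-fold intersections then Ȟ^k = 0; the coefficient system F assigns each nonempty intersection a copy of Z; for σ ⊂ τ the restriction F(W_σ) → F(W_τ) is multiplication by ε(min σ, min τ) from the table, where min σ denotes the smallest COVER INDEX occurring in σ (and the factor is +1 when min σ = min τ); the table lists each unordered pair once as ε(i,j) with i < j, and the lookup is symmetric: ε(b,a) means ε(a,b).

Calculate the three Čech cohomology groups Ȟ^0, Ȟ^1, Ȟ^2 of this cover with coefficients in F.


Ȟ^0 ≅ 0, Ȟ^1 ≅ Z/2 and Ȟ^2 ≅ 0

nonempty intersections:
  W12={b} W15={w,z,e} W23={q,y,a} W34={p,d} W45={r,u}
C dims 5,5; δ0: rk 5, SNF 1^4·2
Ȟ^0: (5−5)−0=0 ⇒ 0
Ȟ^1: (5−0)−5=0 plus torsion [2] ⇒ Z/2
Ȟ^2: (0−0)−0=0 ⇒ 0


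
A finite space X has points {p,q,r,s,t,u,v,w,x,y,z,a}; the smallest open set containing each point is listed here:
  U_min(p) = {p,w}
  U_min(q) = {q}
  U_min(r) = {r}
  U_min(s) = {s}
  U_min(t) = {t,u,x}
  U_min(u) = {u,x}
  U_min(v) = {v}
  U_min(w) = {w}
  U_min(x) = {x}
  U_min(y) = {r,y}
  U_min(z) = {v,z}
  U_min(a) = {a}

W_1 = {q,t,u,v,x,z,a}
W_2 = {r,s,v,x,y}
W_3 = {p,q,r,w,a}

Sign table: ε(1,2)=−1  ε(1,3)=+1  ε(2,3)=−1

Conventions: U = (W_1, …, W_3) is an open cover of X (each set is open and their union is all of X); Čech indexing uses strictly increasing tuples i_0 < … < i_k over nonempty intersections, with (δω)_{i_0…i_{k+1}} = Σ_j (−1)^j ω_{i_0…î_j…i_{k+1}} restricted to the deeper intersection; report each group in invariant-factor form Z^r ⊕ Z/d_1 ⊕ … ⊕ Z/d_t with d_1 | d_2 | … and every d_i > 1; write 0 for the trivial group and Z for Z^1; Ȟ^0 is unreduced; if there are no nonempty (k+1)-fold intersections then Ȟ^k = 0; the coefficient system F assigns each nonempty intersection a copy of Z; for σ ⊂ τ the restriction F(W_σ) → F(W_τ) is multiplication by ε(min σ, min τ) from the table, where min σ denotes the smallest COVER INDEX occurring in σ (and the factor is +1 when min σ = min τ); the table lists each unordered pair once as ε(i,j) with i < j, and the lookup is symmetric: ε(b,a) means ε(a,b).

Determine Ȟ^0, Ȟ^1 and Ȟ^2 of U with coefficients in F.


nerve simplices:
  W12={v,x} W13={q,a} W23={r}
C dims 3,3; δ0: rk 2, SNF 1^2
degree 0: 3−2−0 = 1 → Ȟ^0 ≅ Z
degree 1: 3−0−2 = 1 → Ȟ^1 ≅ Z
degree 2: 0−0−0 = 0 → Ȟ^2 ≅ 0

Ȟ^0(U;F) ≅ Z; Ȟ^1(U;F) ≅ Z; Ȟ^2(U;F) ≅ 0


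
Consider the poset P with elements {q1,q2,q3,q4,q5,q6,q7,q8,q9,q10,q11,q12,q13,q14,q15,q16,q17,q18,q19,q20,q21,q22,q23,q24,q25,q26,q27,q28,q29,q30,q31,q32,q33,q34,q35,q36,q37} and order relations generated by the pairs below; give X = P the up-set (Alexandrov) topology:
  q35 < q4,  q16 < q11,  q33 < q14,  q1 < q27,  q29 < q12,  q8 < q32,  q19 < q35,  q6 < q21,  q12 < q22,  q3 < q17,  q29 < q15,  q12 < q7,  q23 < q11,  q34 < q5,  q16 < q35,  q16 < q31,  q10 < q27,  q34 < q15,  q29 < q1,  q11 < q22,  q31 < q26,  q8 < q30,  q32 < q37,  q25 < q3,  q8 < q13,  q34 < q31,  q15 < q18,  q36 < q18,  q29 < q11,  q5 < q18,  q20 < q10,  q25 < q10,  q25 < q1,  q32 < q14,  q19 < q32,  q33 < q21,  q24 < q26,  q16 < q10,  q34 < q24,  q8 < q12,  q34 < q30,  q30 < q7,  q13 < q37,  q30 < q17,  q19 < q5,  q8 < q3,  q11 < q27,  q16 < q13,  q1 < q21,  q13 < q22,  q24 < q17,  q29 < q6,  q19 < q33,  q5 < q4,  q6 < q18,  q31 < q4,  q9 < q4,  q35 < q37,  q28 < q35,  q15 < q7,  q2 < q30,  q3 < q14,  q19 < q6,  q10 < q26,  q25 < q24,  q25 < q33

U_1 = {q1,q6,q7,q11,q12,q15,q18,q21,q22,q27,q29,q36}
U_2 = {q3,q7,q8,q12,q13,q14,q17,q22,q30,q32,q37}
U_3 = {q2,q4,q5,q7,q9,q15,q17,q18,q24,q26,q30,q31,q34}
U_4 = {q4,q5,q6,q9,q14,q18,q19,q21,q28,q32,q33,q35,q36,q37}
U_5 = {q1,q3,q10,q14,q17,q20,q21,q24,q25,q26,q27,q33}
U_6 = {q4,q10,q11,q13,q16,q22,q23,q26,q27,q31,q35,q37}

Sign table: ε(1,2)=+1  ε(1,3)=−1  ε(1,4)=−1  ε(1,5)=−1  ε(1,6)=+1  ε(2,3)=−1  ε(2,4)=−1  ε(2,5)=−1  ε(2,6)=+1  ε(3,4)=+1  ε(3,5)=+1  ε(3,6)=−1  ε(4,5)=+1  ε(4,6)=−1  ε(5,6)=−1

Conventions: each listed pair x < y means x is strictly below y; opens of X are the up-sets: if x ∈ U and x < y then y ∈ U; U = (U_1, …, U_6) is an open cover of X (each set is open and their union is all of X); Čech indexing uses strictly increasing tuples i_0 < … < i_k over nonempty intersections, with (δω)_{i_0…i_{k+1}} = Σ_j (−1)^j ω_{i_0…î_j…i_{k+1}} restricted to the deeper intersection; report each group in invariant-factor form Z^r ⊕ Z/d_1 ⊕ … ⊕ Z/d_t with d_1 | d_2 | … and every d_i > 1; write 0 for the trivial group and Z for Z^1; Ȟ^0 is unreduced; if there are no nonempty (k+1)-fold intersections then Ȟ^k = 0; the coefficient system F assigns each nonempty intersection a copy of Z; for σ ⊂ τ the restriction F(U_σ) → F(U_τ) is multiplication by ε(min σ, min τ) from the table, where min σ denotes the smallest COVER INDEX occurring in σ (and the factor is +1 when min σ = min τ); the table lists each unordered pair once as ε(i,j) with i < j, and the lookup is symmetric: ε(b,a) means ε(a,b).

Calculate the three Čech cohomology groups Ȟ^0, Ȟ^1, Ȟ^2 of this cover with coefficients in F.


Ȟ^0 = Z,  Ȟ^1 = 0,  Ȟ^2 = Z/2

nonempty intersections:
  U12={q7,q12,q22} U13={q7,q15,q18} U14={q6,q18,q21,q36} U15={q1,q21,q27} U16={q11,q22,q27} U23={q7,q17,q30} U24={q14,q32,q37} U25={q3,q14,q17} U26={q13,q22,q37} U34={q4,q5,q9,q18} U35={q17,q24,q26} U36={q4,q26,q31} U45={q14,q21,q33} U46={q4,q35,q37} U56={q10,q26,q27}
  U123={q7} U126={q22} U134={q18} U145={q21} U156={q27} U235={q17} U245={q14} U246={q37} U346={q4} U356={q26}
C dims 6,15,10; δ0: rk 5, SNF 1^5; δ1: rk 10, SNF 1^9·2
Ȟ^0: (6−5)−0=1 ⇒ Z
Ȟ^1: (15−10)−5=0 ⇒ 0
Ȟ^2: (10−0)−10=0 plus torsion [2] ⇒ Z/2


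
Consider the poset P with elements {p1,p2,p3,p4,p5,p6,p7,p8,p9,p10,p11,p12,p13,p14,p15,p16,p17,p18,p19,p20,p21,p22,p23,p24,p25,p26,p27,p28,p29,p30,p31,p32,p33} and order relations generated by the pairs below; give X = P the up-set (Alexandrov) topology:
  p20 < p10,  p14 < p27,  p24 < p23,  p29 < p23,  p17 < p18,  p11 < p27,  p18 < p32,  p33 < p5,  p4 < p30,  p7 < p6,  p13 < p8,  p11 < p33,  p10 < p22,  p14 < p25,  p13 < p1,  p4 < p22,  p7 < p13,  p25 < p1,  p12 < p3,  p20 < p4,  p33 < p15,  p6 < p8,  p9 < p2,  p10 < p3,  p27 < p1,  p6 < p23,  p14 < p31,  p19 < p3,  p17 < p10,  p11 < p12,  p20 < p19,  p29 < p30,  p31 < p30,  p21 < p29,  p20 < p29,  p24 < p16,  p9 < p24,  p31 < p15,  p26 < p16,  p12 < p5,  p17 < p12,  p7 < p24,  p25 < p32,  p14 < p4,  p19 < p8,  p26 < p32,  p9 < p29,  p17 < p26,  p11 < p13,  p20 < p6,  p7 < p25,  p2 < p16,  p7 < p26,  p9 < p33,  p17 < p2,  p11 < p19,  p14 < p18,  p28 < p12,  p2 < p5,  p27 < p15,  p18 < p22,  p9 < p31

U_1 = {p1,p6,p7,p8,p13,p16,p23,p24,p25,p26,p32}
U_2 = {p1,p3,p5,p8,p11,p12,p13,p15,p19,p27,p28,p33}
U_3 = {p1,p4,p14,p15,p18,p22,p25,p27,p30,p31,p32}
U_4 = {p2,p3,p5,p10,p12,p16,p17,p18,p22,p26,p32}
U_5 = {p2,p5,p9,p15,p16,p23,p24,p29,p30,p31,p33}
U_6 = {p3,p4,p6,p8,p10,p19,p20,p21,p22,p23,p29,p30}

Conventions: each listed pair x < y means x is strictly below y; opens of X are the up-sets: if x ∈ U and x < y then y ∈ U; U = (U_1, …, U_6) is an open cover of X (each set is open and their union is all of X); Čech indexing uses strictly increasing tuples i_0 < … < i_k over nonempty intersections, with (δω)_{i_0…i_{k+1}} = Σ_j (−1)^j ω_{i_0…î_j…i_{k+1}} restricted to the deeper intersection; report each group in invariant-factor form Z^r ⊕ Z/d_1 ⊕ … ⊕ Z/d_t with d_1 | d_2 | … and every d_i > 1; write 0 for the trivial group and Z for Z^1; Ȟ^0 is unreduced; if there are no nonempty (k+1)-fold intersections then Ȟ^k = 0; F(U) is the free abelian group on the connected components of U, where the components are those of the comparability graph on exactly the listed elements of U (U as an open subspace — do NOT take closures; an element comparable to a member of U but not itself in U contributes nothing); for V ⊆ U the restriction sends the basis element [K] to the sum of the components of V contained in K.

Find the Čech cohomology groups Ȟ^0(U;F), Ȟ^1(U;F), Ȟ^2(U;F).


Ȟ^0 ≅ Z; Ȟ^1 ≅ 0; Ȟ^2 ≅ Z/2

nonempty intersections:
  U12={p1,p8,p13} U13={p1,p25,p32} U14={p16,p26,p32} U15={p16,p23,p24} U16={p6,p8,p23} U23={p1,p15,p27} U24={p3,p5,p12} U25={p5,p15,p33} U26={p3,p8,p19} U34={p18,p22,p32} U35={p15,p30,p31} U36={p4,p22,p30} U45={p2,p5,p16} U46={p3,p10,p22} U56={p23,p29,p30}
  U123={p1} U126={p8} U134={p32} U145={p16} U156={p23} U235={p15} U245={p5} U246={p3} U346={p22} U356={p30}
components per intersection:
  U1: {p1,p6,p7,p8,p13,p16,p23,p24,p25,p26,p32}
  U2: {p1,p3,p5,p8,p11,p12,p13,p15,p19,p27,p28,p33}
  U3: {p1,p4,p14,p15,p18,p22,p25,p27,p30,p31,p32}
  U4: {p2,p3,p5,p10,p12,p16,p17,p18,p22,p26,p32}
  U5: {p2,p5,p9,p15,p16,p23,p24,p29,p30,p31,p33}
  U6: {p3,p4,p6,p8,p10,p19,p20,p21,p22,p23,p29,p30}
  U12: {p1,p8,p13}
  U13: {p1,p25,p32}
  U14: {p16,p26,p32}
  U15: {p16,p23,p24}
  U16: {p6,p8,p23}
  U23: {p1,p15,p27}
  U24: {p3,p5,p12}
  U25: {p5,p15,p33}
  U26: {p3,p8,p19}
  U34: {p18,p22,p32}
  U35: {p15,p30,p31}
  U36: {p4,p22,p30}
  U45: {p2,p5,p16}
  U46: {p3,p10,p22}
  U56: {p23,p29,p30}
  U123: {p1}
  U126: {p8}
  U134: {p32}
  U145: {p16}
  U156: {p23}
  U235: {p15}
  U245: {p5}
  U246: {p3}
  U346: {p22}
  U356: {p30}
C dims 6,15,10; δ0: rk 5, SNF 1^5; δ1: rk 10, SNF 1^9·2
Ȟ^0: (6−5)−0=1 ⇒ Z
Ȟ^1: (15−10)−5=0 ⇒ 0
Ȟ^2: (10−0)−10=0 plus torsion [2] ⇒ Z/2


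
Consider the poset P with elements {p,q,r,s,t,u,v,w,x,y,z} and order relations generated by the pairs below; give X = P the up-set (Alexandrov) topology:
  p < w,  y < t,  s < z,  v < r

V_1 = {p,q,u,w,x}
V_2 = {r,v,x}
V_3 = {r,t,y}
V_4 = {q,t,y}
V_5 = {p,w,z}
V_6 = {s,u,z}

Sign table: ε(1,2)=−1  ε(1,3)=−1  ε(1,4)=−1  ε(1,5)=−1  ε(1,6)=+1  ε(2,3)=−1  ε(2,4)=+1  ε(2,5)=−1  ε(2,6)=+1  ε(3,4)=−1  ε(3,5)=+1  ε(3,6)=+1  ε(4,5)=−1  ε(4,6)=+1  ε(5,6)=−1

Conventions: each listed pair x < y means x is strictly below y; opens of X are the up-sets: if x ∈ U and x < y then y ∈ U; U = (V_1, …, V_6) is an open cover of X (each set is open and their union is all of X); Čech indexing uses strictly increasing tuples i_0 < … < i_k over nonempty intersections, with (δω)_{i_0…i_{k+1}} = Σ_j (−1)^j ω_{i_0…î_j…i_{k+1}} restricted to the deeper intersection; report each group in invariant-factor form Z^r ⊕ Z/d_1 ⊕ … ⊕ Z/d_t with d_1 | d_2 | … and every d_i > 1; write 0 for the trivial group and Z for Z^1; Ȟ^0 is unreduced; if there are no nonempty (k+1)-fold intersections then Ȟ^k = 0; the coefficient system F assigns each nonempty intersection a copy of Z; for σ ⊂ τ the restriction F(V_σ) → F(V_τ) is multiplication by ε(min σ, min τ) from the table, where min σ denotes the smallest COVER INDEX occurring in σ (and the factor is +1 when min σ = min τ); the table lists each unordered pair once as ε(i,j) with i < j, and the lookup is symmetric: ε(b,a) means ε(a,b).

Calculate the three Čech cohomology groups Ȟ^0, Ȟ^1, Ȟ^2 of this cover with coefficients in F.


cover nerve:
  V12={x} V14={q} V15={p,w} V16={u} V23={r} V34={t,y} V56={z}
C dims 6,7; δ0: rk 5, SNF 1^5
Ȟ^0: (6−5)−0=1 ⇒ Z
Ȟ^1: (7−0)−5=2 ⇒ Z^2
Ȟ^2: (0−0)−0=0 ⇒ 0

Ȟ^0 = Z,  Ȟ^1 = Z^2,  Ȟ^2 = 0


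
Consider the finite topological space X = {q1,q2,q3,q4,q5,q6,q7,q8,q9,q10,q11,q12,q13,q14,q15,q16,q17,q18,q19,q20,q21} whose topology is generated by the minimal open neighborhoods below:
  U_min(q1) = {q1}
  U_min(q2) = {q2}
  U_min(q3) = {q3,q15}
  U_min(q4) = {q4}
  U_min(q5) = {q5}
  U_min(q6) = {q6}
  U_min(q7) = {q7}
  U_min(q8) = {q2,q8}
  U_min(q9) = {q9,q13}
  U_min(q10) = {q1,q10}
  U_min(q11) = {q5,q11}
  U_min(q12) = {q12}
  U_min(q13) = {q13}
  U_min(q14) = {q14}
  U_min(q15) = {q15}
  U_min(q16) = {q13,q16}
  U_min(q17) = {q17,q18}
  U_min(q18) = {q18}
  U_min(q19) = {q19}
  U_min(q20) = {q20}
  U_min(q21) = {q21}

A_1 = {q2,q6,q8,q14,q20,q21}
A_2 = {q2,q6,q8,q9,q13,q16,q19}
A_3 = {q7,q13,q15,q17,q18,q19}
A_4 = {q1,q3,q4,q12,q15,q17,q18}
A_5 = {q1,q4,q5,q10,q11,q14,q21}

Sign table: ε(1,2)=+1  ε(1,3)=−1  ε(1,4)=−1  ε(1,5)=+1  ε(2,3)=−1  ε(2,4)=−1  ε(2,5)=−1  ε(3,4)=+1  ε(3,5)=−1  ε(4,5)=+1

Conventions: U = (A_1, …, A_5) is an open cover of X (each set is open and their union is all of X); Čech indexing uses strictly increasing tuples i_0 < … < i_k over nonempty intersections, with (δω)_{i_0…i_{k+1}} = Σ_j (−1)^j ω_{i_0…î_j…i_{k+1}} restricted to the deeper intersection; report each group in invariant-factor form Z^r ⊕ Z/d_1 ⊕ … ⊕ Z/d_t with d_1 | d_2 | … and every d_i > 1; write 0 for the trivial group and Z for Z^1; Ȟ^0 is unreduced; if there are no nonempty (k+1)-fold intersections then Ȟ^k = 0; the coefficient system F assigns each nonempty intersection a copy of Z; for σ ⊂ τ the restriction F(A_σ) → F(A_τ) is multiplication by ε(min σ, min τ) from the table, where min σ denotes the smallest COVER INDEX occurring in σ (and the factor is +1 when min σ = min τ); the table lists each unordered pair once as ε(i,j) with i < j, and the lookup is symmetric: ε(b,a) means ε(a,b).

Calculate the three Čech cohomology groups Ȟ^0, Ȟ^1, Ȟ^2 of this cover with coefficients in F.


Ȟ^0 = 0; Ȟ^1 = Z/2; Ȟ^2 = 0

intersection data:
  A12={q2,q6,q8} A15={q14,q21} A23={q13,q19} A34={q15,q17,q18} A45={q1,q4}
C dims 5,5; δ0: rk 5, SNF 1^4·2
Ȟ^0 = (5 − 5) − 0 = 0, so Ȟ^0 ≅ 0
Ȟ^1 = (5 − 0) − 5 = 0 plus torsion [2], so Ȟ^1 ≅ Z/2
Ȟ^2 = (0 − 0) − 0 = 0, so Ȟ^2 ≅ 0


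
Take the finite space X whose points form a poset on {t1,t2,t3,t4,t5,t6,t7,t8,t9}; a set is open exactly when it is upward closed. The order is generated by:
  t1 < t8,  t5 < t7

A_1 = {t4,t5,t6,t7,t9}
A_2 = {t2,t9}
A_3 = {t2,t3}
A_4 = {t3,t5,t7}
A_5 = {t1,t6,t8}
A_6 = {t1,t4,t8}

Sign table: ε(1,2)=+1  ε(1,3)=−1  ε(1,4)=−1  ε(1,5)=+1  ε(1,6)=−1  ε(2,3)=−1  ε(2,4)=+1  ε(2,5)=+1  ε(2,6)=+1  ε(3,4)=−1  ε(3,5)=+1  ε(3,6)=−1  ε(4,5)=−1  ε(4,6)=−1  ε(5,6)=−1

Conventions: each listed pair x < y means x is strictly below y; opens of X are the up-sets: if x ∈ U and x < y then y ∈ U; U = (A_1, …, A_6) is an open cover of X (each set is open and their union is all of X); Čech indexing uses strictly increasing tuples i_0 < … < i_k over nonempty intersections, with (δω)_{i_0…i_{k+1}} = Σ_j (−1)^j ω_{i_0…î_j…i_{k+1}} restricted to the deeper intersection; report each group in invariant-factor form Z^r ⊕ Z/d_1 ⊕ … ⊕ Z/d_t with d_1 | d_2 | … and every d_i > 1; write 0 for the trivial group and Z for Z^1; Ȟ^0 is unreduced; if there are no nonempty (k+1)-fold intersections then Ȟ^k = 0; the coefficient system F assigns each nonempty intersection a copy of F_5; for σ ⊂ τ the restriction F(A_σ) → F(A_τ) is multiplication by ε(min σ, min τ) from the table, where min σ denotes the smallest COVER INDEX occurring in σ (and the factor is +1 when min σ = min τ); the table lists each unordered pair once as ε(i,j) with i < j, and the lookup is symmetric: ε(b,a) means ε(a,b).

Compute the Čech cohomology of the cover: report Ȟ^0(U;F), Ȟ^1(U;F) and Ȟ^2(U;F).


nonempty overlaps:
  A12={t9} A14={t5,t7} A15={t6} A16={t4} A23={t2} A34={t3} A56={t1,t8}
C dims 6,7; δ0: rk_F5 6
degree 0: 6−6−0 = 0 → Ȟ^0 ≅ 0
degree 1: 7−0−6 = 1 → Ȟ^1 ≅ Z/5
degree 2: 0−0−0 = 0 → Ȟ^2 ≅ 0

Ȟ^0 = 0,  Ȟ^1 = Z/5,  Ȟ^2 = 0


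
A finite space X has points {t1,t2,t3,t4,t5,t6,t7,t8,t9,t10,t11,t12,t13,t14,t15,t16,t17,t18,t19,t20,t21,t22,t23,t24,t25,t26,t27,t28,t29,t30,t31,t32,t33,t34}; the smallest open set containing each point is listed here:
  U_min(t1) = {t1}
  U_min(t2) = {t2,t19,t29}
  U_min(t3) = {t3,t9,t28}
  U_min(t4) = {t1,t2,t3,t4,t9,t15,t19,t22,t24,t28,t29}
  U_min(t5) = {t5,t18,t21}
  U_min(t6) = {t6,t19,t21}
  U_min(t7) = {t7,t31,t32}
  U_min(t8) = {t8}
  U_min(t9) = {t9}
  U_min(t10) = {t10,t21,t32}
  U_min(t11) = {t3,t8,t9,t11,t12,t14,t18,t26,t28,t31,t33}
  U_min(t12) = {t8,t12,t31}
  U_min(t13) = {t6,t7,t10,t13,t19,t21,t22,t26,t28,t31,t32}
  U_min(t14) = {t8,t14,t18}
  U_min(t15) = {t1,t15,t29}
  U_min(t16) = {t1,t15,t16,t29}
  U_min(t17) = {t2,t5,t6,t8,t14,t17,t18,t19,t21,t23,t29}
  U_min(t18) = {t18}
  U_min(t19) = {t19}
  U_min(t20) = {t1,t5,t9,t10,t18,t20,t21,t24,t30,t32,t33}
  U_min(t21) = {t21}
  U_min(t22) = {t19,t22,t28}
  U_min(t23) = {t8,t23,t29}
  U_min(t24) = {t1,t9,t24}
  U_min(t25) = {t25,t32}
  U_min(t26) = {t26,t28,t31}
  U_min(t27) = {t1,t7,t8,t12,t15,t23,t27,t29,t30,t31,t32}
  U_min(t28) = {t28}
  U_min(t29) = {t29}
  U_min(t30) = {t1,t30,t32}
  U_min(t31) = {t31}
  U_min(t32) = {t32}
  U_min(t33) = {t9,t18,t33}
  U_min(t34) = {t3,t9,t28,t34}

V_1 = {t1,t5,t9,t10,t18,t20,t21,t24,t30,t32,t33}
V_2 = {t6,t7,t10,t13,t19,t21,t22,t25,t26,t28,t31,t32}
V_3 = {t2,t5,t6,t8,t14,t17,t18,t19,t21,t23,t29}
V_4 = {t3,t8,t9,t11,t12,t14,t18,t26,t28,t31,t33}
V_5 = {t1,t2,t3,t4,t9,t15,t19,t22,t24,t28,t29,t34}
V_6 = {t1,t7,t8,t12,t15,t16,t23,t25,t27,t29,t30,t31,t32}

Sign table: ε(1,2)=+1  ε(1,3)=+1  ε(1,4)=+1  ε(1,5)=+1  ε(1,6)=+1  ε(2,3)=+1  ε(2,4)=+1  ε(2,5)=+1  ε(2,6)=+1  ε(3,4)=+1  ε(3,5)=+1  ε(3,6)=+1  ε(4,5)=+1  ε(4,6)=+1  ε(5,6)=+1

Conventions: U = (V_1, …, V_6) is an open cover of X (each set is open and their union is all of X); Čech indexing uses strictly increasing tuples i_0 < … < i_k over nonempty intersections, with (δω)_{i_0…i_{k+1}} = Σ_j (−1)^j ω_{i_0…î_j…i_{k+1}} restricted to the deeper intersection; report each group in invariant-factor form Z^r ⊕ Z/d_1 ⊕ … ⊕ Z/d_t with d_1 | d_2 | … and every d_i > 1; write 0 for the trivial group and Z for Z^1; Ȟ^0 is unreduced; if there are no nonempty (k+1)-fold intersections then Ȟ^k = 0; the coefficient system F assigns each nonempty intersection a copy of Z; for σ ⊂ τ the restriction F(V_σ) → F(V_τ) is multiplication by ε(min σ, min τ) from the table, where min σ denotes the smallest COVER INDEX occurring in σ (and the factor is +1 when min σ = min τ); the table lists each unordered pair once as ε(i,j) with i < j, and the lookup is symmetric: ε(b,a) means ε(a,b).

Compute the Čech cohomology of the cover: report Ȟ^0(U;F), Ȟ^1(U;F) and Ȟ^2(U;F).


nonempty intersections:
  V12={t10,t21,t32} V13={t5,t18,t21} V14={t9,t18,t33} V15={t1,t9,t24} V16={t1,t30,t32} V23={t6,t19,t21} V24={t26,t28,t31} V25={t19,t22,t28} V26={t7,t25,t31,t32} V34={t8,t14,t18} V35={t2,t19,t29} V36={t8,t23,t29} V45={t3,t9,t28} V46={t8,t12,t31} V56={t1,t15,t29}
  V123={t21} V126={t32} V134={t18} V145={t9} V156={t1} V235={t19} V245={t28} V246={t31} V346={t8} V356={t29}
C dims 6,15,10; δ0: rk 5, SNF 1^5; δ1: rk 10, SNF 1^9·2
Ȟ^0: (6−5)−0=1 ⇒ Z
Ȟ^1: (15−10)−5=0 ⇒ 0
Ȟ^2: (10−0)−10=0 plus torsion [2] ⇒ Z/2

Ȟ^0 ≅ Z, Ȟ^1 ≅ 0, Ȟ^2 ≅ Z/2


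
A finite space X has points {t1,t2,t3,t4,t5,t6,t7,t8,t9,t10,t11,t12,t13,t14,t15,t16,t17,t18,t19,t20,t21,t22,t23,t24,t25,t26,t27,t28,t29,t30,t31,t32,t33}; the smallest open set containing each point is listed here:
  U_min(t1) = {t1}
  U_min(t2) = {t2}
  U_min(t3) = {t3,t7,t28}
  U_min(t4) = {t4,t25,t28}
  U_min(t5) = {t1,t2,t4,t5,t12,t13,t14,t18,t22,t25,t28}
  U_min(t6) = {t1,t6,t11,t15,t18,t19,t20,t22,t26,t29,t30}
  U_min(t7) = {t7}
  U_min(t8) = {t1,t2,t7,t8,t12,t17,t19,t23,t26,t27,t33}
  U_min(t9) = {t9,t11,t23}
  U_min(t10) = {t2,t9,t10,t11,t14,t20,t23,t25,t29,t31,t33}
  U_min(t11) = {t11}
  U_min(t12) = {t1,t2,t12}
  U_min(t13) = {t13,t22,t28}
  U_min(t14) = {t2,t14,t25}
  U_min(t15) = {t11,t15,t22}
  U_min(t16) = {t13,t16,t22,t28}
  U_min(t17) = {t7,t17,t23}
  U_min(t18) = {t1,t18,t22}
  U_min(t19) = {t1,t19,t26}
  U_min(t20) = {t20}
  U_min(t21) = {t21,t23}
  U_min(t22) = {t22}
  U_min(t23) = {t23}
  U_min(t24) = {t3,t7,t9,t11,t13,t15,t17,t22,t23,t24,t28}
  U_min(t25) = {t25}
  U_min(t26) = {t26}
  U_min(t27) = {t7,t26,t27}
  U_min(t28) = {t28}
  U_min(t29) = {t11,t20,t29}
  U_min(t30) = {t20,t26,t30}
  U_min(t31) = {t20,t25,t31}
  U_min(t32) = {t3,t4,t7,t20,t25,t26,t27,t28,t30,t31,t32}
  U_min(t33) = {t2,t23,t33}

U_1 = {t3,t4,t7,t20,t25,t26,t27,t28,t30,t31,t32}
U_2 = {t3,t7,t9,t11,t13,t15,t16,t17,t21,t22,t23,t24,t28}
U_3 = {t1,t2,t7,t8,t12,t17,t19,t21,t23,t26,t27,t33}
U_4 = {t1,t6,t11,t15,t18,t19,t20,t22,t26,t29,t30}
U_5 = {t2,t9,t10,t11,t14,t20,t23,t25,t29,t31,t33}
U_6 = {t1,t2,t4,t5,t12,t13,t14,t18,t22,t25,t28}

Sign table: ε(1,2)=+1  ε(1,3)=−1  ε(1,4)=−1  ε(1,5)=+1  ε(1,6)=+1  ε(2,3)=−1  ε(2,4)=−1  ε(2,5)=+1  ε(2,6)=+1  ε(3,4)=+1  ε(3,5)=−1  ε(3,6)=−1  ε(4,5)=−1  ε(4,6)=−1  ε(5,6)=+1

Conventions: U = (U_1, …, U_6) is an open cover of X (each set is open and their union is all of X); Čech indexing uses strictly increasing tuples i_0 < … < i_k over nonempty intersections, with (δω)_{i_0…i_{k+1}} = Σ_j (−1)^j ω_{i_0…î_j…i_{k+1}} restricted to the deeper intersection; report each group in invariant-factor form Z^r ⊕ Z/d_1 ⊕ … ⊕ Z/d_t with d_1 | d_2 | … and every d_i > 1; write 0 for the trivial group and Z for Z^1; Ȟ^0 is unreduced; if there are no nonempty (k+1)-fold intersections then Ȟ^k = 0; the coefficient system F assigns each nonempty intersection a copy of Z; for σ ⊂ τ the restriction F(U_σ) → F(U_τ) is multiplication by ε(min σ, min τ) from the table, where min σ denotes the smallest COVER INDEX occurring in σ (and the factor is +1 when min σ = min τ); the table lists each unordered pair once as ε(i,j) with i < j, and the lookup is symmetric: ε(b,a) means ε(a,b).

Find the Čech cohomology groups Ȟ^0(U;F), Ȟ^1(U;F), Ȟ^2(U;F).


nerve simplices:
  U12={t3,t7,t28} U13={t7,t26,t27} U14={t20,t26,t30} U15={t20,t25,t31} U16={t4,t25,t28} U23={t7,t17,t21,t23} U24={t11,t15,t22} U25={t9,t11,t23} U26={t13,t22,t28} U34={t1,t19,t26} U35={t2,t23,t33} U36={t1,t2,t12} U45={t11,t20,t29} U46={t1,t18,t22} U56={t2,t14,t25}
  U123={t7} U126={t28} U134={t26} U145={t20} U156={t25} U235={t23} U245={t11} U246={t22} U346={t1} U356={t2}
C dims 6,15,10; δ0: rk 5, SNF 1^5; δ1: rk 10, SNF 1^9·2
degree 0: 6−5−0 = 1 → Ȟ^0 ≅ Z
degree 1: 15−10−5 = 0 → Ȟ^1 ≅ 0
degree 2: 10−0−10 = 0 plus torsion [2] → Ȟ^2 ≅ Z/2

Ȟ^0(U;F) ≅ Z, Ȟ^1(U;F) ≅ 0 and Ȟ^2(U;F) ≅ Z/2
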